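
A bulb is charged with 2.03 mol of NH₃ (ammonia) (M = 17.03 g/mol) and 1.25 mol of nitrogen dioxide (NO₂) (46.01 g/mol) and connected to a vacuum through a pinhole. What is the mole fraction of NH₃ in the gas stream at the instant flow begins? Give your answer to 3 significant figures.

0.727

Rate_i ∝ x_i/√M_i (Graham's law weighted by mole fraction), so the effusate composition follows n_i/√M_i.
Mole fraction of NH₃ in the effusate = (n_NH₃/√M_NH₃) / (n_NH₃/√M_NH₃ + n_NO₂/√M_NO₂)
= (2.03/√17.03) / (2.03/√17.03 + 1.25/√46.01) = 0.4919/(0.4919 + 0.1843) = 0.727.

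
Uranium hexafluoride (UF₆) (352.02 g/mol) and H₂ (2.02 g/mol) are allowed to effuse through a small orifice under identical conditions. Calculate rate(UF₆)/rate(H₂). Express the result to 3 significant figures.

0.0758

By Graham's law, rate_UF₆/rate_H₂ = √(M_H₂/M_UF₆) = √(2.02/352.02) = √0.005738 = 0.0758.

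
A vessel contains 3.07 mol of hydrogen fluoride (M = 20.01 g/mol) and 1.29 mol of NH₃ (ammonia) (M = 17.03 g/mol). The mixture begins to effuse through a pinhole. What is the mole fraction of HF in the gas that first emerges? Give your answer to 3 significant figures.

Each component's effusion rate ∝ (its partial pressure)·(1/√M) ∝ n_i/√M_i.
Mole fraction of HF in the effusate = (n_HF/√M_HF) / (n_HF/√M_HF + n_NH₃/√M_NH₃)
= (3.07/√20.01) / (3.07/√20.01 + 1.29/√17.03) = 0.6863/(0.6863 + 0.3126) = 0.687.

0.687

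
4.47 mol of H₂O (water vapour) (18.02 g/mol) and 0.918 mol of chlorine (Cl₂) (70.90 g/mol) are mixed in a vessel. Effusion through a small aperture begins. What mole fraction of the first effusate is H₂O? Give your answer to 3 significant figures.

The effusion rate of species i is ∝ p_i/√M_i ∝ n_i/√M_i.
x_H₂O(eff) = (n_H₂O/√M_H₂O) / (n_H₂O/√M_H₂O + n_Cl₂/√M_Cl₂)
= (4.47/√18.02) / (4.47/√18.02 + 0.918/√70.90) = 1.053/(1.053 + 0.1090) = 0.906.

0.906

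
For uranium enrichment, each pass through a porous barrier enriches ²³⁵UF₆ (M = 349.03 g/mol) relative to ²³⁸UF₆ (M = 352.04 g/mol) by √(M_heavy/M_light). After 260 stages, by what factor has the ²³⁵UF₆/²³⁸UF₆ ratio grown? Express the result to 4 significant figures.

3.054

The single-stage factor is √(M_heavy/M_light), so 260 stages give [√(352.04/349.03)]^260 = (352.04/349.03)^(260/2).
= 1.00862^130 = 3.054.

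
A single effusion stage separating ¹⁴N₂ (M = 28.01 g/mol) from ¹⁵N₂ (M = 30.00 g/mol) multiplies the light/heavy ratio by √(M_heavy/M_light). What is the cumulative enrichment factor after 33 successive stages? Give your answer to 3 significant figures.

3.10

The single-stage factor is √(M_heavy/M_light), so 33 stages give [√(30.00/28.01)]^33 = (30.00/28.01)^(33/2).
= 1.07105^(33/2) = 3.10.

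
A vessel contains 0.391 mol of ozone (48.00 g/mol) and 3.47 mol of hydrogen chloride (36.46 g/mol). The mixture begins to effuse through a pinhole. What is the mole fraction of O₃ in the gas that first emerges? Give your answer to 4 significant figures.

0.08942

Rate_i ∝ x_i/√M_i (Graham's law weighted by mole fraction), so the effusate composition follows n_i/√M_i.
Mole fraction of O₃ in the effusate = (n_O₃/√M_O₃) / (n_O₃/√M_O₃ + n_HCl/√M_HCl)
= (0.391/√48.00) / (0.391/√48.00 + 3.47/√36.46) = 0.05644/(0.05644 + 0.5747) = 0.08942.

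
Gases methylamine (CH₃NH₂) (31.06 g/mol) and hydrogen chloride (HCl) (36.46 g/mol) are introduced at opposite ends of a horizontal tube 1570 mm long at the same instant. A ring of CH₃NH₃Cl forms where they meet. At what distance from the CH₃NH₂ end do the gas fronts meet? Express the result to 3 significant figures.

816 mm

The fronts meet when d_CH₃NH₂ + d_HCl = L with d_CH₃NH₂/d_HCl = √(M_HCl/M_CH₃NH₂) (Graham's law). Here √(M_HCl/M_CH₃NH₂) = √(36.46/31.06) = 1.083.
With d_CH₃NH₂ + d_HCl = 1570 mm, d_HCl = 1570/(1 + 1.083) = 753.6 mm.
d_CH₃NH₂ = 1570 − 753.6 = 816 mm.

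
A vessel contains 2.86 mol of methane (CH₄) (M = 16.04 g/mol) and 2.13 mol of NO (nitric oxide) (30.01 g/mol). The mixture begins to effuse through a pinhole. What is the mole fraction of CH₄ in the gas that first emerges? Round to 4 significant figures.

The effusion rate of species i is ∝ p_i/√M_i ∝ n_i/√M_i.
x_CH₄(eff) = (n_CH₄/√M_CH₄) / (n_CH₄/√M_CH₄ + n_NO/√M_NO)
= (2.86/√16.04) / (2.86/√16.04 + 2.13/√30.01) = 0.7141/(0.7141 + 0.3888) = 0.6475.

0.6475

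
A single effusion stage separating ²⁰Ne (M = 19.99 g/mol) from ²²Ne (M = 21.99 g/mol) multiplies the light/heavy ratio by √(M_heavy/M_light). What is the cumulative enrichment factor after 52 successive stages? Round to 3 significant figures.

11.9

Each stage multiplies the ratio by α = √(21.99/19.99), so after 52 stages the overall factor is α^52 = (21.99/19.99)^(52/2).
= 1.10005^26 = 11.9.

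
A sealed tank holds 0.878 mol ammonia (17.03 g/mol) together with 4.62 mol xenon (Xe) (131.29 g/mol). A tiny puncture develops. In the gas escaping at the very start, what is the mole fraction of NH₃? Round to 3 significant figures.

Rate_i ∝ x_i/√M_i (Graham's law weighted by mole fraction), so the effusate composition follows n_i/√M_i.
So x_NH₃ in the escaping gas = (n_NH₃/√M_NH₃) / Σ(n_i/√M_i)
= (0.878/√17.03) / (0.878/√17.03 + 4.62/√131.29) = 0.2128/(0.2128 + 0.4032) = 0.345.

0.345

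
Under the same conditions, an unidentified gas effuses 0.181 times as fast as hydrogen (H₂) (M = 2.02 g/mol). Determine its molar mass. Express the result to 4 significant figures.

61.66 g/mol

By Graham's law, rate_X/rate_H₂ = √(M_H₂/M_X).
0.181 = √(2.02/M_X)
M_X = 2.02 / 0.181² = 2.02 / 0.03276 = 61.66 g/mol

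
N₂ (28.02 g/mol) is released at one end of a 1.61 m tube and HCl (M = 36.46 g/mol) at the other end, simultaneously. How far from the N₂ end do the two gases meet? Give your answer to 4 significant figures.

The fronts meet when d_N₂ + d_HCl = L with d_N₂/d_HCl = √(M_HCl/M_N₂) (Graham's law). Here √(M_HCl/M_N₂) = √(36.46/28.02) = 1.141.
With d_N₂ + d_HCl = 1.61 m, d_HCl = 1.61/(1 + 1.141) = 0.7521 m.
d_N₂ = 1.61 − 0.7521 = 0.8579 m.

0.8579 m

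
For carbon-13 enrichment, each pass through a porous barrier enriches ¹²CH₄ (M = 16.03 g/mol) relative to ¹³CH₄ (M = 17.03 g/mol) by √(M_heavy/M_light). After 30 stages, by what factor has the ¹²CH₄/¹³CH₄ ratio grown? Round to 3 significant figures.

After 30 stages the ratio has grown by (√(17.03/16.03))^30 = (17.03/16.03)^(30/2).
= 1.06238^15 = 2.48.

2.48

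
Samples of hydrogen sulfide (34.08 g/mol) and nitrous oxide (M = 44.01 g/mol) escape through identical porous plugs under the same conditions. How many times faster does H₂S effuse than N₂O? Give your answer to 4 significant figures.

1.136

Since effusion rate ∝ 1/√M, rate_H₂S/rate_N₂O = √(M_N₂O/M_H₂S) = √(44.01/34.08) = √1.291 = 1.136.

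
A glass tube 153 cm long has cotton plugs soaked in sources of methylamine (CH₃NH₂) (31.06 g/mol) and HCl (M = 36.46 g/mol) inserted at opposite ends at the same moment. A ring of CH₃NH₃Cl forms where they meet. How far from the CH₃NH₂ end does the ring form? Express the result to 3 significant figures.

79.6 cm

Graham's law gives d_CH₃NH₂/d_HCl = rate_CH₃NH₂/rate_HCl = √(M_HCl/M_CH₃NH₂) = √(36.46/31.06) = 1.083.
With d_CH₃NH₂ + d_HCl = 153 cm, d_HCl = 153/(1 + 1.083) = 73.44 cm.
d_CH₃NH₂ = 153 − 73.44 = 79.6 cm.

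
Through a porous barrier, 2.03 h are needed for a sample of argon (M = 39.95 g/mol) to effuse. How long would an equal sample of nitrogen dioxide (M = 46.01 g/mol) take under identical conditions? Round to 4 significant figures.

2.179 h

Since effusion rate ∝ 1/√M, t_NO₂/t_Ar = √(M_NO₂/M_Ar) = √(46.01/39.95) = √1.152 = 1.073.
So the time for NO₂ is 2.03 × 1.073 = 2.179 h.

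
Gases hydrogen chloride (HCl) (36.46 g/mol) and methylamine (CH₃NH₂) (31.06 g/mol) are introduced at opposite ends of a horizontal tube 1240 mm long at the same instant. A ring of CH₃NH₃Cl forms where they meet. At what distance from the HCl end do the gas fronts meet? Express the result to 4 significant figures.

595.2 mm

Graham's law gives d_HCl/d_CH₃NH₂ = rate_HCl/rate_CH₃NH₂ = √(M_CH₃NH₂/M_HCl) = √(31.06/36.46) = 0.9230.
With d_HCl + d_CH₃NH₂ = 1240 mm, d_CH₃NH₂ = 1240/(1 + 0.9230) = 644.8 mm.
d_HCl = 1240 − 644.8 = 595.2 mm.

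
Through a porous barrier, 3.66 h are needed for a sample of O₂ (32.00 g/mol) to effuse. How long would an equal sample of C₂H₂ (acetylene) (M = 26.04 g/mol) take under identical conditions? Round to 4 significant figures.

Graham's law gives t_C₂H₂/t_O₂ = √(M_C₂H₂/M_O₂) = √(26.04/32.00) = √0.8137 = 0.9021.
So the time for C₂H₂ is 3.66 × 0.9021 = 3.302 h.

3.302 h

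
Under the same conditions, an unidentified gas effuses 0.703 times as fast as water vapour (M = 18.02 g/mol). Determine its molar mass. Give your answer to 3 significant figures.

Since effusion rate ∝ 1/√M, rate_X/rate_H₂O = √(M_H₂O/M_X).
0.703 = √(18.02/M_X)
M_X = 18.02 / 0.703² = 18.02 / 0.4942 = 36.5 g/mol

36.5 g/mol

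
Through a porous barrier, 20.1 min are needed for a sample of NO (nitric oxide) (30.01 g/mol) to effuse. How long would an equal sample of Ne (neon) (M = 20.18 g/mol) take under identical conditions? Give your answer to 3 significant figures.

16.5 min

By Graham's law, t_Ne/t_NO = √(M_Ne/M_NO) = √(20.18/30.01) = √0.6724 = 0.8200.
So the time for Ne is 20.1 × 0.8200 = 16.5 min.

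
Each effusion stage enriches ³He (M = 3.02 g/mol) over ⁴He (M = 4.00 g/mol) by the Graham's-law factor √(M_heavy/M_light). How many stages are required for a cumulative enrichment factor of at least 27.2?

24

With α = √(4.00/3.02) per stage, ln α = ½ ln(1.32450) = 0.1405.
Need α^N ≥ 27.2 ⇒ N ≥ ln(27.2) / ln α = 3.303 / 0.1405 = 23.51.
Rounding up, N = 24 stages.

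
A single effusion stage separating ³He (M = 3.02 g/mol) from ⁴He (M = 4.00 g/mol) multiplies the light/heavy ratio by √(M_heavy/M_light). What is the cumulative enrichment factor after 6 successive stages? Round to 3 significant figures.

Overall factor = α^6 with α = √(4.00/3.02), i.e. (4.00/3.02)^(6/2).
= 1.32450^3 = 2.32.

2.32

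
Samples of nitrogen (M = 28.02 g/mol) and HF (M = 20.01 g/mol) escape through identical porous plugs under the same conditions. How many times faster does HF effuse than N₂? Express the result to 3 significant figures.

1.18

Since effusion rate ∝ 1/√M, rate_HF/rate_N₂ = √(M_N₂/M_HF) = √(28.02/20.01) = √1.400 = 1.18.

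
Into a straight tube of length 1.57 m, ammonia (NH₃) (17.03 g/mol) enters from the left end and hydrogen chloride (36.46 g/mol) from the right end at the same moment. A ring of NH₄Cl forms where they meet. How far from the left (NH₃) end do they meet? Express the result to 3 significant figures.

The fronts meet when d_NH₃ + d_HCl = L with d_NH₃/d_HCl = √(M_HCl/M_NH₃) (Graham's law). Here √(M_HCl/M_NH₃) = √(36.46/17.03) = 1.463.
With d_NH₃ + d_HCl = 1.57 m, d_HCl = 1.57/(1 + 1.463) = 0.6374 m.
d_NH₃ = 1.57 − 0.6374 = 0.933 m.

0.933 m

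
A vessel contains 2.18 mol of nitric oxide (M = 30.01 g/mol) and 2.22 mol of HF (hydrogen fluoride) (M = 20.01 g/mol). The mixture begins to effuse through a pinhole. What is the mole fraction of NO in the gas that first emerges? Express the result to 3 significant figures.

Effusion rate of each component ∝ n_i/√M_i (partial pressure × 1/√M).
x_NO(eff) = (n_NO/√M_NO) / (n_NO/√M_NO + n_HF/√M_HF)
= (2.18/√30.01) / (2.18/√30.01 + 2.22/√20.01) = 0.3979/(0.3979 + 0.4963) = 0.445.

0.445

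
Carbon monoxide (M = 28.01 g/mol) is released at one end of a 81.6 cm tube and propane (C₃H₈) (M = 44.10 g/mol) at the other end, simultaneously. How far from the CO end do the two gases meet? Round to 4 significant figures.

In equal time, each gas travels a distance ∝ its rate ∝ 1/√M, so d_CO/d_C₃H₈ = √(M_C₃H₈/M_CO) = √(44.10/28.01) = 1.255.
With d_CO + d_C₃H₈ = 81.6 cm, d_C₃H₈ = 81.6/(1 + 1.255) = 36.19 cm.
d_CO = 81.6 − 36.19 = 45.41 cm.

45.41 cm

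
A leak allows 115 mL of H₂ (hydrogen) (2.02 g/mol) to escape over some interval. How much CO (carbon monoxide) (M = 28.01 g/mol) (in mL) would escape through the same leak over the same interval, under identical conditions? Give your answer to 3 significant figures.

30.9 mL

Graham's law gives rate_CO/rate_H₂ = √(M_H₂/M_CO) = √(2.02/28.01) = √0.07212 = 0.2685.
So the volume for CO is 115 × 0.2685 = 30.9 mL.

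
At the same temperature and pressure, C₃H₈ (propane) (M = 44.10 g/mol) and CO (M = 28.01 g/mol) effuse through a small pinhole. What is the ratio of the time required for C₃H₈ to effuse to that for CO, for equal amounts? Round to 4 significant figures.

From Graham's law, t_C₃H₈/t_CO = √(M_C₃H₈/M_CO) = √(44.10/28.01) = √1.574 = 1.255.

1.255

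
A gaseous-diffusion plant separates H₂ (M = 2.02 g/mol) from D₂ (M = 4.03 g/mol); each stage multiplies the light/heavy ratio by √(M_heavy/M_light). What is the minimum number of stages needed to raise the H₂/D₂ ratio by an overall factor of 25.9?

With α = √(4.03/2.02) per stage, ln α = ½ ln(1.99505) = 0.3453.
Need α^N ≥ 25.9 ⇒ N ≥ ln(25.9) / ln α = 3.254 / 0.3453 = 9.42.
Minimum whole number of stages: N = 10.

10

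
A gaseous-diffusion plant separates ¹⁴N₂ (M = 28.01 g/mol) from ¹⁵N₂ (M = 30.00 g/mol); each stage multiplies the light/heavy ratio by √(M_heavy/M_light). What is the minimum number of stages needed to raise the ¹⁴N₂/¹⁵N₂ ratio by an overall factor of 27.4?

With α = √(30.00/28.01) per stage, ln α = ½ ln(1.07105) = 0.03432.
Need α^N ≥ 27.4 ⇒ N ≥ ln(27.4) / ln α = 3.311 / 0.03432 = 96.47.
Rounding up, N = 97 stages.

97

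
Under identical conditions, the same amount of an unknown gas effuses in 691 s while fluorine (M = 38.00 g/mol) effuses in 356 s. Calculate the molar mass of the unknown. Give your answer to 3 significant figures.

143 g/mol

Using Graham's law: t_X/t_F₂ = √(M_X/M_F₂).
691/356 = 1.941 = √(M_X/38.00)
M_X = 38.00 × 1.941² = 38.00 × 3.768 = 143 g/mol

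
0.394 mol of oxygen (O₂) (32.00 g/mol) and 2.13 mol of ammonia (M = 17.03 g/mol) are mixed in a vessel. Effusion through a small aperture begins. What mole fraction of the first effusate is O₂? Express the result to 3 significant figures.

0.119

Effusion rate of each component ∝ n_i/√M_i (partial pressure × 1/√M).
So x_O₂ in the escaping gas = (n_O₂/√M_O₂) / Σ(n_i/√M_i)
= (0.394/√32.00) / (0.394/√32.00 + 2.13/√17.03) = 0.06965/(0.06965 + 0.5161) = 0.119.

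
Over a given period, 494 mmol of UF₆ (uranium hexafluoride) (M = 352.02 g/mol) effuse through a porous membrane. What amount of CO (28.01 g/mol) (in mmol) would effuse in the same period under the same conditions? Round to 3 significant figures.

1750 mmol

Using Graham's law: rate_CO/rate_UF₆ = √(M_UF₆/M_CO) = √(352.02/28.01) = √12.57 = 3.545.
So the amount for CO is 494 × 3.545 = 1750 mmol.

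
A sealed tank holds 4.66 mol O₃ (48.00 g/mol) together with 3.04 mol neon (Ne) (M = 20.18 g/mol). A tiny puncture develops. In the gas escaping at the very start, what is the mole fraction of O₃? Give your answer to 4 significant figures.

Rate_i ∝ x_i/√M_i (Graham's law weighted by mole fraction), so the effusate composition follows n_i/√M_i.
x_O₃(eff) = (n_O₃/√M_O₃) / (n_O₃/√M_O₃ + n_Ne/√M_Ne)
= (4.66/√48.00) / (4.66/√48.00 + 3.04/√20.18) = 0.6726/(0.6726 + 0.6767) = 0.4985.

0.4985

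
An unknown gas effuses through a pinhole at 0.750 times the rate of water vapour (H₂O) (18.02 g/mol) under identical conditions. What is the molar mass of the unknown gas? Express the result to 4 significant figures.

32.04 g/mol

Since effusion rate ∝ 1/√M, rate_X/rate_H₂O = √(M_H₂O/M_X).
0.750 = √(18.02/M_X)
M_X = 18.02 / 0.750² = 18.02 / 0.5625 = 32.04 g/mol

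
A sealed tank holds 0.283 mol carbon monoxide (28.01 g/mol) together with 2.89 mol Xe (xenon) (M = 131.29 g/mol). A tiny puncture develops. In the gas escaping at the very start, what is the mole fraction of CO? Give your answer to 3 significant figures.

0.175

The effusion rate of species i is ∝ p_i/√M_i ∝ n_i/√M_i.
So x_CO in the escaping gas = (n_CO/√M_CO) / Σ(n_i/√M_i)
= (0.283/√28.01) / (0.283/√28.01 + 2.89/√131.29) = 0.05347/(0.05347 + 0.2522) = 0.175.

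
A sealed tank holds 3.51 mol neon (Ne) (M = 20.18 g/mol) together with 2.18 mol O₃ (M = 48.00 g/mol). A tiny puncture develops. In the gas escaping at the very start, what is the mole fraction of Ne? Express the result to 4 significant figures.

Effusion rate of each component ∝ n_i/√M_i (partial pressure × 1/√M).
Mole fraction of Ne in the effusate = (n_Ne/√M_Ne) / (n_Ne/√M_Ne + n_O₃/√M_O₃)
= (3.51/√20.18) / (3.51/√20.18 + 2.18/√48.00) = 0.7814/(0.7814 + 0.3147) = 0.7129.

0.7129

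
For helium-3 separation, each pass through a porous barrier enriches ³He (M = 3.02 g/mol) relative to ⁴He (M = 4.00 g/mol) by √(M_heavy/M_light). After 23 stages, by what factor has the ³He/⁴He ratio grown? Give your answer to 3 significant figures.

Each stage multiplies the ratio by α = √(4.00/3.02), so after 23 stages the overall factor is α^23 = (4.00/3.02)^(23/2).
= 1.32450^(23/2) = 25.3.

25.3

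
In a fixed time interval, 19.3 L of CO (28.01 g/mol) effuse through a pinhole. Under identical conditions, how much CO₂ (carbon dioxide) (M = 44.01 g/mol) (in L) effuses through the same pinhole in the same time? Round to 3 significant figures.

By Graham's law, rate_CO₂/rate_CO = √(M_CO/M_CO₂) = √(28.01/44.01) = √0.6364 = 0.7978.
So the volume for CO₂ is 19.3 × 0.7978 = 15.4 L.

15.4 L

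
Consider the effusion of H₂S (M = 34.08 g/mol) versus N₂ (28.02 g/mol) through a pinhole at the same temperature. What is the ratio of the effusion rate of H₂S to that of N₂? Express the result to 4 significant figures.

0.9067

By Graham's law, rate_H₂S/rate_N₂ = √(M_N₂/M_H₂S) = √(28.02/34.08) = √0.8222 = 0.9067.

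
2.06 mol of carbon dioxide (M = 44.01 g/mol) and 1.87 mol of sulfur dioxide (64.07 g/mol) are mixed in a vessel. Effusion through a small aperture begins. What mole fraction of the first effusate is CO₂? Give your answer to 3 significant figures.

0.571

Effusion rate of each component ∝ n_i/√M_i (partial pressure × 1/√M).
Mole fraction of CO₂ in the effusate = (n_CO₂/√M_CO₂) / (n_CO₂/√M_CO₂ + n_SO₂/√M_SO₂)
= (2.06/√44.01) / (2.06/√44.01 + 1.87/√64.07) = 0.3105/(0.3105 + 0.2336) = 0.571.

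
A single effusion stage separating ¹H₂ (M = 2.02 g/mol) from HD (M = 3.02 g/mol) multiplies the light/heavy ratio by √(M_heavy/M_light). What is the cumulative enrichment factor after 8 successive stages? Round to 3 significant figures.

5.00

Overall factor = α^8 with α = √(3.02/2.02), i.e. (3.02/2.02)^(8/2).
= 1.49505^4 = 5.00.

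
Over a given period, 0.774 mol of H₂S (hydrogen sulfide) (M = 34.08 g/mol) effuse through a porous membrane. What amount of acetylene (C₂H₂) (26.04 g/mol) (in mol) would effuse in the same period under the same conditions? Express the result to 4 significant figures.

Graham's law gives rate_C₂H₂/rate_H₂S = √(M_H₂S/M_C₂H₂) = √(34.08/26.04) = √1.309 = 1.144.
So the amount for C₂H₂ is 0.774 × 1.144 = 0.8855 mol.

0.8855 mol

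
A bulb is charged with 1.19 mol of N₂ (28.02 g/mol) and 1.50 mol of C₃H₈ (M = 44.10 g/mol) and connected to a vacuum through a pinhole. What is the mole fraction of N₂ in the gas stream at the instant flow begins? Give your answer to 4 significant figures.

Rate_i ∝ x_i/√M_i (Graham's law weighted by mole fraction), so the effusate composition follows n_i/√M_i.
Mole fraction of N₂ in the effusate = (n_N₂/√M_N₂) / (n_N₂/√M_N₂ + n_C₃H₈/√M_C₃H₈)
= (1.19/√28.02) / (1.19/√28.02 + 1.50/√44.10) = 0.2248/(0.2248 + 0.2259) = 0.4988.

0.4988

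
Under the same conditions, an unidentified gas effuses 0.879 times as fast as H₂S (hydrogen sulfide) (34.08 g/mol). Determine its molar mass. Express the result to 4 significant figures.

Since effusion rate ∝ 1/√M, rate_X/rate_H₂S = √(M_H₂S/M_X).
0.879 = √(34.08/M_X)
M_X = 34.08 / 0.879² = 34.08 / 0.7726 = 44.11 g/mol

44.11 g/mol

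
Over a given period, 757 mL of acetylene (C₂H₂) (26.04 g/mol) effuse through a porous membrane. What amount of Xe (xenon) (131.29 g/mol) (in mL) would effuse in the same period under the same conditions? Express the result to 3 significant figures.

337 mL

By Graham's law, rate_Xe/rate_C₂H₂ = √(M_C₂H₂/M_Xe) = √(26.04/131.29) = √0.1983 = 0.4454.
So the volume for Xe is 757 × 0.4454 = 337 mL.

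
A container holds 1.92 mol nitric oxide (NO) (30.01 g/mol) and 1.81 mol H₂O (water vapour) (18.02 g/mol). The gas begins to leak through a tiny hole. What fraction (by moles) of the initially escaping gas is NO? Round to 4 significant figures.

The effusion rate of species i is ∝ p_i/√M_i ∝ n_i/√M_i.
So x_NO in the escaping gas = (n_NO/√M_NO) / Σ(n_i/√M_i)
= (1.92/√30.01) / (1.92/√30.01 + 1.81/√18.02) = 0.3505/(0.3505 + 0.4264) = 0.4511.

0.4511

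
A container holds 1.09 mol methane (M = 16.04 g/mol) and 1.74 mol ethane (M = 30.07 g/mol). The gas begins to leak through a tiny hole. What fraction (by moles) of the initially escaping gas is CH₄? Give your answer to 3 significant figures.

0.462

The effusion rate of species i is ∝ p_i/√M_i ∝ n_i/√M_i.
Mole fraction of CH₄ in the effusate = (n_CH₄/√M_CH₄) / (n_CH₄/√M_CH₄ + n_C₂H₆/√M_C₂H₆)
= (1.09/√16.04) / (1.09/√16.04 + 1.74/√30.07) = 0.2722/(0.2722 + 0.3173) = 0.462.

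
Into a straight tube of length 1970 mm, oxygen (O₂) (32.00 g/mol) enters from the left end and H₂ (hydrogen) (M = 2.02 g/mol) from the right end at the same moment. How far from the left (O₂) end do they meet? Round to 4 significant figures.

395.6 mm

Distances travelled in equal time are proportional to diffusion rates, so d_O₂/d_H₂ = √(M_H₂/M_O₂) = √(2.02/32.00) = 0.2512.
With d_O₂ + d_H₂ = 1970 mm, d_H₂ = 1970/(1 + 0.2512) = 1574 mm.
d_O₂ = 1970 − 1574 = 395.6 mm.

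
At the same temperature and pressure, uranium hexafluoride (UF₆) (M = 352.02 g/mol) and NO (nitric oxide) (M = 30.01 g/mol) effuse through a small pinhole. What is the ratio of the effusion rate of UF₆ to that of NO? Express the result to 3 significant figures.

0.292

Since effusion rate ∝ 1/√M, rate_UF₆/rate_NO = √(M_NO/M_UF₆) = √(30.01/352.02) = √0.08525 = 0.292.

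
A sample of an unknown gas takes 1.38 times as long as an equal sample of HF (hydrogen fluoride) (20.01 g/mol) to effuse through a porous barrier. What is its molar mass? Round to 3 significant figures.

38.1 g/mol

From Graham's law, t_X/t_HF = √(M_X/M_HF).
1.38 = √(M_X/20.01)
M_X = 20.01 × 1.38² = 20.01 × 1.904 = 38.1 g/mol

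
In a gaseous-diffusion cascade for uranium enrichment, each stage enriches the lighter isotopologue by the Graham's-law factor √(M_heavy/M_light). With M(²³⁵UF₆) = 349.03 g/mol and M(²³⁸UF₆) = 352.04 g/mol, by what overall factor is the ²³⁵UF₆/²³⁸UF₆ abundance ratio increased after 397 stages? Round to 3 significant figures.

5.50

After 397 stages the ratio has grown by (√(352.04/349.03))^397 = (352.04/349.03)^(397/2).
= 1.00862^(397/2) = 5.50.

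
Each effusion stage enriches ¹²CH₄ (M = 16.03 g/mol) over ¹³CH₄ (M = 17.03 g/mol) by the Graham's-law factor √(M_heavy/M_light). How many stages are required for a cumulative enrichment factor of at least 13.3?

86

With α = √(17.03/16.03) per stage, ln α = ½ ln(1.06238) = 0.03026.
Need α^N ≥ 13.3 ⇒ N ≥ ln(13.3) / ln α = 2.588 / 0.03026 = 85.53.
Rounding up, N = 86 stages.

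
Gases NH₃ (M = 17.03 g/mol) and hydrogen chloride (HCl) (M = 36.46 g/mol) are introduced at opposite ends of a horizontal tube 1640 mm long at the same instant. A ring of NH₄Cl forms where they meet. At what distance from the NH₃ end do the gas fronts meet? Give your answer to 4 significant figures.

974.2 mm

Graham's law gives d_NH₃/d_HCl = rate_NH₃/rate_HCl = √(M_HCl/M_NH₃) = √(36.46/17.03) = 1.463.
With d_NH₃ + d_HCl = 1640 mm, d_HCl = 1640/(1 + 1.463) = 665.8 mm.
d_NH₃ = 1640 − 665.8 = 974.2 mm.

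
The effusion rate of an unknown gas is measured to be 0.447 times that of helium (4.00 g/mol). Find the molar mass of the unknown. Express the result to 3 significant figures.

By Graham's law, rate_X/rate_He = √(M_He/M_X).
0.447 = √(4.00/M_X)
M_X = 4.00 / 0.447² = 4.00 / 0.1998 = 20.0 g/mol

20.0 g/mol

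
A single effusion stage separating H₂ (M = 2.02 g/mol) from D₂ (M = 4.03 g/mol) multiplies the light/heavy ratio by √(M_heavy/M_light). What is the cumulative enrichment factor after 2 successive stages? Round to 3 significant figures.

2.00

The single-stage factor is √(M_heavy/M_light), so 2 stages give [√(4.03/2.02)]^2 = (4.03/2.02)^(2/2).
= 1.99505^1 = 2.00.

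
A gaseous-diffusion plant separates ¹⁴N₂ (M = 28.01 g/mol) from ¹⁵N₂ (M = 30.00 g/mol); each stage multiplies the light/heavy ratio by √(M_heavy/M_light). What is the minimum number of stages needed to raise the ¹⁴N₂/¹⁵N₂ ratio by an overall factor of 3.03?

33

Per stage α = (30.00/28.01)^(1/2) = 1.07105^0.5, giving ln α = 0.03432.
Need α^N ≥ 3.03 ⇒ N ≥ ln(3.03) / ln α = 1.109 / 0.03432 = 32.30.
Rounding up, N = 33 stages.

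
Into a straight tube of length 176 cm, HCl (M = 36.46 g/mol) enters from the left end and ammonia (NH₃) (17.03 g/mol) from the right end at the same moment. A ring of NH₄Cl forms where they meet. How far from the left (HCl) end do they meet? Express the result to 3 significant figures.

In equal time, each gas travels a distance ∝ its rate ∝ 1/√M, so d_HCl/d_NH₃ = √(M_NH₃/M_HCl) = √(17.03/36.46) = 0.6834.
With d_HCl + d_NH₃ = 176 cm, d_NH₃ = 176/(1 + 0.6834) = 104.5 cm.
d_HCl = 176 − 104.5 = 71.5 cm.

71.5 cm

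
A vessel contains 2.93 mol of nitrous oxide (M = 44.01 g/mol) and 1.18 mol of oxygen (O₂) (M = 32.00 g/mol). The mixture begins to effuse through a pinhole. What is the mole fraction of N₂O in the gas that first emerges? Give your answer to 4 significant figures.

Effusion rate of each component ∝ n_i/√M_i (partial pressure × 1/√M).
Mole fraction of N₂O in the effusate = (n_N₂O/√M_N₂O) / (n_N₂O/√M_N₂O + n_O₂/√M_O₂)
= (2.93/√44.01) / (2.93/√44.01 + 1.18/√32.00) = 0.4417/(0.4417 + 0.2086) = 0.6792.

0.6792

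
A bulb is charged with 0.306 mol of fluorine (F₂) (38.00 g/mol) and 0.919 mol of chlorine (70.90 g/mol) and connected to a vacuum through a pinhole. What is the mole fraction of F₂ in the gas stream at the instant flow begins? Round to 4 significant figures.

0.3126

The effusion rate of species i is ∝ p_i/√M_i ∝ n_i/√M_i.
x_F₂(eff) = (n_F₂/√M_F₂) / (n_F₂/√M_F₂ + n_Cl₂/√M_Cl₂)
= (0.306/√38.00) / (0.306/√38.00 + 0.919/√70.90) = 0.04964/(0.04964 + 0.1091) = 0.3126.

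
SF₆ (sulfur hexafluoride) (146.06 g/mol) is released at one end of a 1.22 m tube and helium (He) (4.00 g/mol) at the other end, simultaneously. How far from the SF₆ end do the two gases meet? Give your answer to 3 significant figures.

The fronts meet when d_SF₆ + d_He = L with d_SF₆/d_He = √(M_He/M_SF₆) (Graham's law). Here √(M_He/M_SF₆) = √(4.00/146.06) = 0.1655.
With d_SF₆ + d_He = 1.22 m, d_He = 1.22/(1 + 0.1655) = 1.047 m.
d_SF₆ = 1.22 − 1.047 = 0.173 m.

0.173 m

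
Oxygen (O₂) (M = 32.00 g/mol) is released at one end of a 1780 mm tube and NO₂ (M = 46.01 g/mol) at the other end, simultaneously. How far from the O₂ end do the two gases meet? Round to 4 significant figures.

Distances travelled in equal time are proportional to diffusion rates, so d_O₂/d_NO₂ = √(M_NO₂/M_O₂) = √(46.01/32.00) = 1.199.
With d_O₂ + d_NO₂ = 1780 mm, d_NO₂ = 1780/(1 + 1.199) = 809.4 mm.
d_O₂ = 1780 − 809.4 = 970.6 mm.

970.6 mm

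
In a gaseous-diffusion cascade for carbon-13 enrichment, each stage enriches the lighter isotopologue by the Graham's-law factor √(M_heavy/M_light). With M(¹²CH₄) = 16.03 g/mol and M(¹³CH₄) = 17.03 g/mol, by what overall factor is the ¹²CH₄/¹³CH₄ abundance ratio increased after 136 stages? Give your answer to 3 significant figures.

Each stage multiplies the ratio by α = √(17.03/16.03), so after 136 stages the overall factor is α^136 = (17.03/16.03)^(136/2).
= 1.06238^68 = 61.3.

61.3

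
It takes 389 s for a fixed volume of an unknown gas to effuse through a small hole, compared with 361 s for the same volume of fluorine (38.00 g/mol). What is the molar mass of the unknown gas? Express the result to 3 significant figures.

Graham's law gives t_X/t_F₂ = √(M_X/M_F₂).
389/361 = 1.078 = √(M_X/38.00)
M_X = 38.00 × 1.078² = 38.00 × 1.161 = 44.1 g/mol

44.1 g/mol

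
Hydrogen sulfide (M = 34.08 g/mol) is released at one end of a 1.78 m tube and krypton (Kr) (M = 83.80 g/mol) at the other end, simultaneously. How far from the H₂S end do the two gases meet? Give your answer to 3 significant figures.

1.09 m

Graham's law gives d_H₂S/d_Kr = rate_H₂S/rate_Kr = √(M_Kr/M_H₂S) = √(83.80/34.08) = 1.568.
With d_H₂S + d_Kr = 1.78 m, d_Kr = 1.78/(1 + 1.568) = 0.6931 m.
d_H₂S = 1.78 − 0.6931 = 1.09 m.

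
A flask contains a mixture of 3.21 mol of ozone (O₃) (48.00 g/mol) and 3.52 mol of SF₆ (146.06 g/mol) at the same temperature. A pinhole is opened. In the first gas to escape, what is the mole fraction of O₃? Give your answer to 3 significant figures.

Each component's effusion rate ∝ (its partial pressure)·(1/√M) ∝ n_i/√M_i.
So x_O₃ in the escaping gas = (n_O₃/√M_O₃) / Σ(n_i/√M_i)
= (3.21/√48.00) / (3.21/√48.00 + 3.52/√146.06) = 0.4633/(0.4633 + 0.2913) = 0.614.

0.614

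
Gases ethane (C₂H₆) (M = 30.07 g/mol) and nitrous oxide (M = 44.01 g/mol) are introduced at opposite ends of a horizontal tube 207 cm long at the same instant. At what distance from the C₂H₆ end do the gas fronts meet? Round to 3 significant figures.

Graham's law gives d_C₂H₆/d_N₂O = rate_C₂H₆/rate_N₂O = √(M_N₂O/M_C₂H₆) = √(44.01/30.07) = 1.210.
With d_C₂H₆ + d_N₂O = 207 cm, d_N₂O = 207/(1 + 1.210) = 93.67 cm.
d_C₂H₆ = 207 − 93.67 = 113 cm.

113 cm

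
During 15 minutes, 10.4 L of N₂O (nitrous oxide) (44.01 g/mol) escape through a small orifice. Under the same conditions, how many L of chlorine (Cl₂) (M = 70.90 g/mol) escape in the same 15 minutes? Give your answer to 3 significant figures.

8.19 L

Graham's law gives rate_Cl₂/rate_N₂O = √(M_N₂O/M_Cl₂) = √(44.01/70.90) = √0.6207 = 0.7879.
So the volume for Cl₂ is 10.4 × 0.7879 = 8.19 L.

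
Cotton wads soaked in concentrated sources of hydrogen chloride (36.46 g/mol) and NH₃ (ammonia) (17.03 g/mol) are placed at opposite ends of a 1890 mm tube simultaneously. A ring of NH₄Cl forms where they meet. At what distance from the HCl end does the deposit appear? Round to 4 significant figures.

767.3 mm

The fronts meet when d_HCl + d_NH₃ = L with d_HCl/d_NH₃ = √(M_NH₃/M_HCl) (Graham's law). Here √(M_NH₃/M_HCl) = √(17.03/36.46) = 0.6834.
With d_HCl + d_NH₃ = 1890 mm, d_NH₃ = 1890/(1 + 0.6834) = 1123 mm.
d_HCl = 1890 − 1123 = 767.3 mm.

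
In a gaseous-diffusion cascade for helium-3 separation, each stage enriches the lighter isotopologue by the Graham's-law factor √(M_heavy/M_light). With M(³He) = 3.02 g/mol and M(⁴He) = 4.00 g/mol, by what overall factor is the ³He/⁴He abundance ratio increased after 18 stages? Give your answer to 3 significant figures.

The single-stage factor is √(M_heavy/M_light), so 18 stages give [√(4.00/3.02)]^18 = (4.00/3.02)^(18/2).
= 1.32450^9 = 12.5.

12.5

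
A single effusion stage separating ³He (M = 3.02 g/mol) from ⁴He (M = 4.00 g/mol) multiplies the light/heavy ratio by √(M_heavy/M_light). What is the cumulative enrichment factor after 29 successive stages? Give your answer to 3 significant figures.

58.9

Each stage multiplies the ratio by α = √(4.00/3.02), so after 29 stages the overall factor is α^29 = (4.00/3.02)^(29/2).
= 1.32450^(29/2) = 58.9.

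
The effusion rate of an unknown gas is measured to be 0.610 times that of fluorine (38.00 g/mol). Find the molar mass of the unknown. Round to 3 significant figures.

Since effusion rate ∝ 1/√M, rate_X/rate_F₂ = √(M_F₂/M_X).
0.610 = √(38.00/M_X)
M_X = 38.00 / 0.610² = 38.00 / 0.3721 = 102 g/mol

102 g/mol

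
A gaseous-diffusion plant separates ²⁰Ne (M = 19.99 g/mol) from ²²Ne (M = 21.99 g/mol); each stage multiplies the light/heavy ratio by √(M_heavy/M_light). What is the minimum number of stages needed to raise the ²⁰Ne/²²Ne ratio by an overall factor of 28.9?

71

With α = √(21.99/19.99) per stage, ln α = ½ ln(1.10005) = 0.04768.
Need α^N ≥ 28.9 ⇒ N ≥ ln(28.9) / ln α = 3.364 / 0.04768 = 70.55.
Rounding up, N = 71 stages.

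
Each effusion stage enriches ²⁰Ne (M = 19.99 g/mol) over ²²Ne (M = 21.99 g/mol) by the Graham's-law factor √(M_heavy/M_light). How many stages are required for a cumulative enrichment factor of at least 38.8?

With α = √(21.99/19.99) per stage, ln α = ½ ln(1.10005) = 0.04768.
Need α^N ≥ 38.8 ⇒ N ≥ ln(38.8) / ln α = 3.658 / 0.04768 = 76.73.
Minimum whole number of stages: N = 77.

77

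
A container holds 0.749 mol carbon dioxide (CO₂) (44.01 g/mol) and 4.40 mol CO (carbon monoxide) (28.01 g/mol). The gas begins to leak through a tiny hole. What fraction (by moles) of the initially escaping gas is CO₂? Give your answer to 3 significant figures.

0.120

Rate_i ∝ x_i/√M_i (Graham's law weighted by mole fraction), so the effusate composition follows n_i/√M_i.
Mole fraction of CO₂ in the effusate = (n_CO₂/√M_CO₂) / (n_CO₂/√M_CO₂ + n_CO/√M_CO)
= (0.749/√44.01) / (0.749/√44.01 + 4.40/√28.01) = 0.1129/(0.1129 + 0.8314) = 0.120.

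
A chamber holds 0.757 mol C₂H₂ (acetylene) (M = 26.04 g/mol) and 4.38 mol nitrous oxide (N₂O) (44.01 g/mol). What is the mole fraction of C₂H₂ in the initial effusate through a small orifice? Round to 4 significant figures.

Effusion rate of each component ∝ n_i/√M_i (partial pressure × 1/√M).
Mole fraction of C₂H₂ in the effusate = (n_C₂H₂/√M_C₂H₂) / (n_C₂H₂/√M_C₂H₂ + n_N₂O/√M_N₂O)
= (0.757/√26.04) / (0.757/√26.04 + 4.38/√44.01) = 0.1483/(0.1483 + 0.6602) = 0.1835.

0.1835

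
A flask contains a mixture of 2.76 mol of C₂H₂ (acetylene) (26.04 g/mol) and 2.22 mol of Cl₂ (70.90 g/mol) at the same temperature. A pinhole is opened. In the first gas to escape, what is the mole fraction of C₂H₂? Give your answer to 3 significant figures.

Each component's effusion rate ∝ (its partial pressure)·(1/√M) ∝ n_i/√M_i.
x_C₂H₂(eff) = (n_C₂H₂/√M_C₂H₂) / (n_C₂H₂/√M_C₂H₂ + n_Cl₂/√M_Cl₂)
= (2.76/√26.04) / (2.76/√26.04 + 2.22/√70.90) = 0.5409/(0.5409 + 0.2637) = 0.672.

0.672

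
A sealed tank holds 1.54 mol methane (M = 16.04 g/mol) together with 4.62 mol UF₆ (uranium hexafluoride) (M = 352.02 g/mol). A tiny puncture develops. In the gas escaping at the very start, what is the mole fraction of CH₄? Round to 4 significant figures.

Effusion rate of each component ∝ n_i/√M_i (partial pressure × 1/√M).
So x_CH₄ in the escaping gas = (n_CH₄/√M_CH₄) / Σ(n_i/√M_i)
= (1.54/√16.04) / (1.54/√16.04 + 4.62/√352.02) = 0.3845/(0.3845 + 0.2462) = 0.6096.

0.6096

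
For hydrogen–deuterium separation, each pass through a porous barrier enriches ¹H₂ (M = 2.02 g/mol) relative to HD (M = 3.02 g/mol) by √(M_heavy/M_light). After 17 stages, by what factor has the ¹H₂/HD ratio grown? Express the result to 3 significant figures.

30.5

Overall factor = α^17 with α = √(3.02/2.02), i.e. (3.02/2.02)^(17/2).
= 1.49505^(17/2) = 30.5.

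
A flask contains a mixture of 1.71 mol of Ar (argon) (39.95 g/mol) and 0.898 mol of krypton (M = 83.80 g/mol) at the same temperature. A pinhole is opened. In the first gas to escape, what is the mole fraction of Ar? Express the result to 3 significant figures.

0.734

Effusion rate of each component ∝ n_i/√M_i (partial pressure × 1/√M).
x_Ar(eff) = (n_Ar/√M_Ar) / (n_Ar/√M_Ar + n_Kr/√M_Kr)
= (1.71/√39.95) / (1.71/√39.95 + 0.898/√83.80) = 0.2705/(0.2705 + 0.09810) = 0.734.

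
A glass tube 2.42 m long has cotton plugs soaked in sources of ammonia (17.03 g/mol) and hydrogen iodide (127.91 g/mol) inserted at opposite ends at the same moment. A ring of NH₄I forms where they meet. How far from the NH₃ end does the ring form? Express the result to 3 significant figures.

1.77 m

Distances travelled in equal time are proportional to diffusion rates, so d_NH₃/d_HI = √(M_HI/M_NH₃) = √(127.91/17.03) = 2.741.
With d_NH₃ + d_HI = 2.42 m, d_HI = 2.42/(1 + 2.741) = 0.6470 m.
d_NH₃ = 2.42 − 0.6470 = 1.77 m.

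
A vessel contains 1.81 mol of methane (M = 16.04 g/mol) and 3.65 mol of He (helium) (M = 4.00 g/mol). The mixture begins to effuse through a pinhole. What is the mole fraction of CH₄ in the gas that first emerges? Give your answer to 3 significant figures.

Each component's effusion rate ∝ (its partial pressure)·(1/√M) ∝ n_i/√M_i.
x_CH₄(eff) = (n_CH₄/√M_CH₄) / (n_CH₄/√M_CH₄ + n_He/√M_He)
= (1.81/√16.04) / (1.81/√16.04 + 3.65/√4.00) = 0.4519/(0.4519 + 1.825) = 0.198.

0.198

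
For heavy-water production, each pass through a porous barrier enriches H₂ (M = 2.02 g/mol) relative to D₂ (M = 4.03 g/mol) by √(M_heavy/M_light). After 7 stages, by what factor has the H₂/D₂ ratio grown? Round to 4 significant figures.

Each stage multiplies the ratio by α = √(4.03/2.02), so after 7 stages the overall factor is α^7 = (4.03/2.02)^(7/2).
= 1.99505^(7/2) = 11.22.

11.22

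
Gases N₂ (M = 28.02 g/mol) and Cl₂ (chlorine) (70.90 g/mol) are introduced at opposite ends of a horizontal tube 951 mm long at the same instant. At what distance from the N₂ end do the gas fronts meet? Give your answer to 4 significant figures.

583.9 mm

In equal time, each gas travels a distance ∝ its rate ∝ 1/√M, so d_N₂/d_Cl₂ = √(M_Cl₂/M_N₂) = √(70.90/28.02) = 1.591.
With d_N₂ + d_Cl₂ = 951 mm, d_Cl₂ = 951/(1 + 1.591) = 367.1 mm.
d_N₂ = 951 − 367.1 = 583.9 mm.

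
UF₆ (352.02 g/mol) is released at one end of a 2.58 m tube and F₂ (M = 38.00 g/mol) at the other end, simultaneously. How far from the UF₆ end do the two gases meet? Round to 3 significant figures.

0.638 m

The fronts meet when d_UF₆ + d_F₂ = L with d_UF₆/d_F₂ = √(M_F₂/M_UF₆) (Graham's law). Here √(M_F₂/M_UF₆) = √(38.00/352.02) = 0.3286.
With d_UF₆ + d_F₂ = 2.58 m, d_F₂ = 2.58/(1 + 0.3286) = 1.942 m.
d_UF₆ = 2.58 − 1.942 = 0.638 m.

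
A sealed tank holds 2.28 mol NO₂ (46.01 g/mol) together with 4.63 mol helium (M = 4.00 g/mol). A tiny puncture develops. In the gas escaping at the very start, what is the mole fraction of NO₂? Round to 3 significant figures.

Effusion rate of each component ∝ n_i/√M_i (partial pressure × 1/√M).
Mole fraction of NO₂ in the effusate = (n_NO₂/√M_NO₂) / (n_NO₂/√M_NO₂ + n_He/√M_He)
= (2.28/√46.01) / (2.28/√46.01 + 4.63/√4.00) = 0.3361/(0.3361 + 2.315) = 0.127.

0.127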